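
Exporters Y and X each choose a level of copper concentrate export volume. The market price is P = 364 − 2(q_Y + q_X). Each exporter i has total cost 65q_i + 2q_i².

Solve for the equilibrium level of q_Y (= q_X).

Exporter Y's profit: π = q_Y(364 − 2(q_Y + q_X)) − 65q_Y − 2q_Y².
∂π/∂q_Y = 299 − 8q_Y − 2q_X = 0, so q_Y = 37.375 − 0.25q_X.
Setting q_Y = q_X in the reaction function: q_Y = 37.375 − 0.25q_Y, so q_Y = 37.375 / 1.25 = 29.9.

29.9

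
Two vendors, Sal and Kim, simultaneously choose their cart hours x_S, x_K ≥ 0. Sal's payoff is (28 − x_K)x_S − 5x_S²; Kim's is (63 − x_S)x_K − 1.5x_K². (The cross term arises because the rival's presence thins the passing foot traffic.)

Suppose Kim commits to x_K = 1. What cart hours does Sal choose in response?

2.7

Expanding Sal's payoff: 28x_S − x_Kx_S − 5x_S².
∂π/∂x_S = 28 − x_K − 10x_S = 0, so x_S = 2.8 − 0.1x_K.
At x_K = 1: x_S = 2.8 − 0.1·1 = 2.7.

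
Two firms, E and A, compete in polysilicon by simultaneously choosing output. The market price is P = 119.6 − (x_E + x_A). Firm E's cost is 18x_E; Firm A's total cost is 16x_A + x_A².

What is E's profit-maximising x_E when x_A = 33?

Firm E's profit: π = x_E(119.6 − (x_E + x_A)) − 18x_E.
∂π/∂x_E = 101.6 − 2x_E − x_A = 0, so x_E = 50.8 − 0.5x_A.
At x_A = 33: x_E = 50.8 − 0.5·33 = 34.3.

34.3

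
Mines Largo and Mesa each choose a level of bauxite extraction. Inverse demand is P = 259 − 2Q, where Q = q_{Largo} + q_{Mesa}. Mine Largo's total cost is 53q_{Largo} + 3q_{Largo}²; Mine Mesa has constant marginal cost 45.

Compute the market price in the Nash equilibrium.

141

Mine Largo's profit: π = q_{Largo}(259 − 2(q_{Largo} + q_{Mesa})) − 53q_{Largo} − 3q_{Largo}².
∂π/∂q_{Largo} = 206 − 10q_{Largo} − 2q_{Mesa} = 0, so q_{Largo} = 20.6 − 0.2q_{Mesa}.
For Mesa: ∂π/∂q_{Mesa} = 214 − 4q_{Mesa} − 2q_{Largo} = 0 ⇒ q_{Mesa} = 53.5 − 0.5q_{Largo}.
Plugging q_{Mesa} into Largo's best response: q_{Largo} = 20.6 − 0.2(53.5 − 0.5q_{Largo}) ⇒ 0.9q_{Largo} = 9.9, so q_{Largo} = 11.
Then q_{Mesa} = 53.5 − 0.5·11 = 48.
Equilibrium price: P = 259 − 2·59 = 141.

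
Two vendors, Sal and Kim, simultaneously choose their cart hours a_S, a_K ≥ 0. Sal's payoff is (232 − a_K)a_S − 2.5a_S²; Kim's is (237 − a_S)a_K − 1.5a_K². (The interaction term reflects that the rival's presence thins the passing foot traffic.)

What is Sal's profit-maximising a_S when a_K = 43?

37.8

Expanding Sal's payoff: 232a_S − a_Ka_S − 2.5a_S².
∂π/∂a_S = 232 − a_K − 5a_S = 0, so a_S = 46.4 − 0.2a_K.
At a_K = 43: a_S = 46.4 − 0.2·43 = 37.8.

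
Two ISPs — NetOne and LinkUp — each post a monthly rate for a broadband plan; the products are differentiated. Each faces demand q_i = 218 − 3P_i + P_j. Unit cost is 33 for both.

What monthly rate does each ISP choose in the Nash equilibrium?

63.4

NetOne's profit: π = (P_{NetOne} − 33)(218 − 3P_{NetOne} + P_{LinkUp}).
∂π/∂P_{NetOne} = 317 − 6P_{NetOne} + P_{LinkUp} = 0 ⇒ P_{NetOne} = 317/6 + (1/6)P_{LinkUp}.
The game is symmetric, so in equilibrium P_{LinkUp} = P_{NetOne}: the reaction function gives (5/6)P_{NetOne} = 317/6, hence P_{NetOne} = 63.4.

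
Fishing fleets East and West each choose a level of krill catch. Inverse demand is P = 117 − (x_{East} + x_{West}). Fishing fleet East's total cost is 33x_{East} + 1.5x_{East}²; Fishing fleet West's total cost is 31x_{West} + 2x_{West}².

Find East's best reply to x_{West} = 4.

Fishing fleet East's profit: π = x_{East}(117 − (x_{East} + x_{West})) − 33x_{East} − 1.5x_{East}².
∂π/∂x_{East} = 84 − 5x_{East} − x_{West} = 0, so x_{East} = 16.8 − 0.2x_{West}.
At x_{West} = 4: x_{East} = 16.8 − 0.2·4 = 16.

16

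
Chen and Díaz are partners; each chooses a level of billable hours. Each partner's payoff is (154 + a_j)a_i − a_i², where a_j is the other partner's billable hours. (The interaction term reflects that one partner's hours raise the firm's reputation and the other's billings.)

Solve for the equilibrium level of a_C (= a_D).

154

Chen's payoff is (154 + a_D)a_C − a_C².
∂π/∂a_C = 154 + a_D − 2a_C = 0, so a_C = 77 + 0.5a_D.
Setting a_C = a_D in the reaction function: a_C = 77 + 0.5a_C, so a_C = 77 / 0.5 = 154.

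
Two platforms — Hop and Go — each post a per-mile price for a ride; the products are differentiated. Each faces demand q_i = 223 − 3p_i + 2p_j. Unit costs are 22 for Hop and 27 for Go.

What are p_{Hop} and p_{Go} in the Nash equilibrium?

Hop's profit: π = (p_{Hop} − 22)(223 − 3p_{Hop} + 2p_{Go}).
∂π/∂p_{Hop} = 289 − 6p_{Hop} + 2p_{Go} = 0 ⇒ p_{Hop} = 289/6 + (1/3)p_{Go}.
Similarly p_{Go} = 152/3 + (1/3)p_{Hop}.
Substituting the second reaction function into the first: p_{Hop} = 289/6 + (1/3)(152/3 + (1/3)p_{Hop}), which gives (8/9)p_{Hop} = 1171/18 ⇒ p_{Hop} = 73.1875.
Then p_{Go} = 152/3 + (1/3)·73.1875 = 75.0625.

73.1875, 75.0625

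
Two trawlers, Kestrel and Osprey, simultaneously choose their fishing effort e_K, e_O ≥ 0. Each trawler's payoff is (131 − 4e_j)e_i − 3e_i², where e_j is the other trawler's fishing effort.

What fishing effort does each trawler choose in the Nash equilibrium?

Kestrel's payoff is (131 − 4e_O)e_K − 3e_K².
∂π/∂e_K = 131 − 4e_O − 6e_K = 0, so e_K = 131/6 − (2/3)e_O.
The game is symmetric, so in equilibrium e_O = e_K: the reaction function gives (5/3)e_K = 131/6, hence e_K = 13.1.

13.1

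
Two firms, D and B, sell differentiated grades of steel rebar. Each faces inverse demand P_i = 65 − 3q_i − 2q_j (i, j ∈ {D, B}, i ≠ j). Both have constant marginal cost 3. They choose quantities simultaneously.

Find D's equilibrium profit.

180.1875

Firm D's profit: π = q_D(65 − 3q_D − 2q_B) − 3q_D.
∂π/∂q_D = 62 − 6q_D − 2q_B = 0 ⇒ q_D = 31/3 − (1/3)q_B.
By symmetry q_B = q_D; substituting into the reaction function, (4/3)q_D = 31/3 and q_D = 7.75.
P_D = 65 − 3·7.75 − 2·7.75 = 26.25.
Profit = (26.25 − 3)·7.75 = 180.1875.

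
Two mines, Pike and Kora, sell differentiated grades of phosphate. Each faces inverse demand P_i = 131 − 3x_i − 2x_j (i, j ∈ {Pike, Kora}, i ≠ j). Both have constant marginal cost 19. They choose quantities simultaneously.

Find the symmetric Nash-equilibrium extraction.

14

Mine Pike's profit: π = x_{Pike}(131 − 3x_{Pike} − 2x_{Kora}) − 19x_{Pike}.
∂π/∂x_{Pike} = 112 − 6x_{Pike} − 2x_{Kora} = 0 ⇒ x_{Pike} = 56/3 − (1/3)x_{Kora}.
By symmetry x_{Kora} = x_{Pike}; substituting into the reaction function, (4/3)x_{Pike} = 56/3 and x_{Pike} = 14.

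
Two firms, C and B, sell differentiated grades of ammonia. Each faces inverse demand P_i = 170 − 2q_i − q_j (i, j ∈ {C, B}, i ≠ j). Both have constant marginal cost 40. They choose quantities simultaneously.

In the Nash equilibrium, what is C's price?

Firm C's profit: π = q_C(170 − 2q_C − q_B) − 40q_C.
∂π/∂q_C = 130 − 4q_C − q_B = 0 ⇒ q_C = 32.5 − 0.25q_B.
The game is symmetric, so in equilibrium q_B = q_C: the reaction function gives 1.25q_C = 32.5, hence q_C = 26.
P_C = 170 − 2·26 − 26 = 92.

92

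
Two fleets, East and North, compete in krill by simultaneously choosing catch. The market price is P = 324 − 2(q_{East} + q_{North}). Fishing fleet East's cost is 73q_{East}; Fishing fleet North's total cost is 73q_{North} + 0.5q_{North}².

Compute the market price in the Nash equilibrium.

Fishing fleet East's profit: π = q_{East}(324 − 2(q_{East} + q_{North})) − 73q_{East}.
∂π/∂q_{East} = 251 − 4q_{East} − 2q_{North} = 0, so q_{East} = 62.75 − 0.5q_{North}.
For North: ∂π/∂q_{North} = 251 − 5q_{North} − 2q_{East} = 0 ⇒ q_{North} = 50.2 − 0.4q_{East}.
Plugging q_{North} into East's best response: q_{East} = 62.75 − 0.5(50.2 − 0.4q_{East}) ⇒ 0.8q_{East} = 37.65, so q_{East} = 47.0625.
Then q_{North} = 50.2 − 0.4·47.0625 = 31.375.
Equilibrium price: P = 324 − 2·78.4375 = 167.125.

167.125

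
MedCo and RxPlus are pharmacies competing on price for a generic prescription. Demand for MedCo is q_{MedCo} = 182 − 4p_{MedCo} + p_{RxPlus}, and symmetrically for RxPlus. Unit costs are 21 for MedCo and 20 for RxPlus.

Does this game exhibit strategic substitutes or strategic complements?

MedCo's profit: π = (p_{MedCo} − 21)(182 − 4p_{MedCo} + p_{RxPlus}).
∂π/∂p_{MedCo} = 266 − 8p_{MedCo} + p_{RxPlus} = 0 ⇒ p_{MedCo} = 33.25 + 0.125p_{RxPlus}.
The best-response slope dp_{MedCo}/dp_{RxPlus} = 0.125 > 0: the reaction function is upward-sloping, so the choices are strategic complements.

strategic complements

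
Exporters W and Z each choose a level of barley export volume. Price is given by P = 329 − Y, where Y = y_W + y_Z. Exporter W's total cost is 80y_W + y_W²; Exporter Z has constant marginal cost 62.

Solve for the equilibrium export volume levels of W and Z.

33, 117

Exporter W's profit: π = y_W(329 − (y_W + y_Z)) − 80y_W − y_W².
∂π/∂y_W = 249 − 4y_W − y_Z = 0, so y_W = 62.25 − 0.25y_Z.
For Z: ∂π/∂y_Z = 267 − 2y_Z − y_W = 0 ⇒ y_Z = 133.5 − 0.5y_W.
Solving the two reaction functions simultaneously: (1 − (−0.25)(−0.5))y_W = 62.25 − 0.25·133.5, so 0.875y_W = 28.875 and y_W = 33.
Then y_Z = 133.5 − 0.5·33 = 117.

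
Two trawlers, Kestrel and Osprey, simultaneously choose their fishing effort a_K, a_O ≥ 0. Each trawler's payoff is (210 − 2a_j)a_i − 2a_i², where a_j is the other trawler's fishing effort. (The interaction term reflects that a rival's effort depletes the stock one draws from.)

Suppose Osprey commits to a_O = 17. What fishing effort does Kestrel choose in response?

Kestrel's payoff is (210 − 2a_O)a_K − 2a_K².
∂π/∂a_K = 210 − 2a_O − 4a_K = 0, so a_K = 52.5 − 0.5a_O.
At a_O = 17: a_K = 52.5 − 0.5·17 = 44.

44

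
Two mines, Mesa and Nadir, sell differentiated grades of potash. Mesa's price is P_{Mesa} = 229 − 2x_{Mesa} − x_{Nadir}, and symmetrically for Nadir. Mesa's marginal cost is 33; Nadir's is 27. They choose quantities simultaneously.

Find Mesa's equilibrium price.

110.6

Mine Mesa's profit: π = x_{Mesa}(229 − 2x_{Mesa} − x_{Nadir}) − 33x_{Mesa}.
∂π/∂x_{Mesa} = 196 − 4x_{Mesa} − x_{Nadir} = 0 ⇒ x_{Mesa} = 49 − 0.25x_{Nadir}.
Similarly x_{Nadir} = 50.5 − 0.25x_{Mesa}.
Substituting the second reaction function into the first: x_{Mesa} = 49 − 0.25(50.5 − 0.25x_{Mesa}), which gives 0.9375x_{Mesa} = 36.375 ⇒ x_{Mesa} = 38.8.
Then x_{Nadir} = 50.5 − 0.25·38.8 = 40.8.
P_{Mesa} = 229 − 2·38.8 − 40.8 = 110.6.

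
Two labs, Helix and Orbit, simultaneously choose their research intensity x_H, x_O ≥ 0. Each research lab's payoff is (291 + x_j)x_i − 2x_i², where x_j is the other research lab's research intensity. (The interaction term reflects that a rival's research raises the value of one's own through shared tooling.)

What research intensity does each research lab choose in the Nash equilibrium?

97

Helix's payoff is (291 + x_O)x_H − 2x_H².
∂π/∂x_H = 291 + x_O − 4x_H = 0, so x_H = 72.75 + 0.25x_O.
By symmetry x_O = x_H; substituting into the reaction function, 0.75x_H = 72.75 and x_H = 97.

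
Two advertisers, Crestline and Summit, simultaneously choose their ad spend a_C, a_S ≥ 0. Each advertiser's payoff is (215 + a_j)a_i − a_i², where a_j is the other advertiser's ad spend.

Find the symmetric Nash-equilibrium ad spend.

Crestline's payoff is (215 + a_S)a_C − a_C².
∂π/∂a_C = 215 + a_S − 2a_C = 0, so a_C = 107.5 + 0.5a_S.
The game is symmetric, so in equilibrium a_S = a_C: the reaction function gives 0.5a_C = 107.5, hence a_C = 215.

215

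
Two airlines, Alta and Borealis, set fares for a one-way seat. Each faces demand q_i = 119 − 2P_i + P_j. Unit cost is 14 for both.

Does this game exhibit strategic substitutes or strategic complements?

strategic complements

Alta's profit: π = (P_{Alta} − 14)(119 − 2P_{Alta} + P_{Borealis}).
∂π/∂P_{Alta} = 147 − 4P_{Alta} + P_{Borealis} = 0 ⇒ P_{Alta} = 36.75 + 0.25P_{Borealis}.
The best-response slope dP_{Alta}/dP_{Borealis} = 0.25 > 0: the reaction function is upward-sloping, so the choices are strategic complements.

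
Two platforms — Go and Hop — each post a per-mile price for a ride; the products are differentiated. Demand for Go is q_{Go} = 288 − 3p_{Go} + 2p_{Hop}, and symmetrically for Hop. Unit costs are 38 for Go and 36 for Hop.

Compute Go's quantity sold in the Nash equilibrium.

186.375

Go's profit: π = (p_{Go} − 38)(288 − 3p_{Go} + 2p_{Hop}).
∂π/∂p_{Go} = 402 − 6p_{Go} + 2p_{Hop} = 0 ⇒ p_{Go} = 67 + (1/3)p_{Hop}.
Similarly p_{Hop} = 66 + (1/3)p_{Go}.
Substituting the second reaction function into the first: p_{Go} = 67 + (1/3)(66 + (1/3)p_{Go}), which gives (8/9)p_{Go} = 89 ⇒ p_{Go} = 100.125.
Then p_{Hop} = 66 + (1/3)·100.125 = 99.375.
q_{Go} = 288 − 3·100.125 + 2·99.375 = 186.375.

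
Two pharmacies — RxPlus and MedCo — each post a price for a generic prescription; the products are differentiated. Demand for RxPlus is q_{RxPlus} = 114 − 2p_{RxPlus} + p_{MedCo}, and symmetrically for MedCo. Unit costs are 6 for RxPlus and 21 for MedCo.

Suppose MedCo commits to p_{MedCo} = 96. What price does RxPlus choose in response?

55.5

RxPlus's profit: π = (p_{RxPlus} − 6)(114 − 2p_{RxPlus} + p_{MedCo}).
∂π/∂p_{RxPlus} = 126 − 4p_{RxPlus} + p_{MedCo} = 0 ⇒ p_{RxPlus} = 31.5 + 0.25p_{MedCo}.
At p_{MedCo} = 96: p_{RxPlus} = 31.5 + 0.25·96 = 55.5.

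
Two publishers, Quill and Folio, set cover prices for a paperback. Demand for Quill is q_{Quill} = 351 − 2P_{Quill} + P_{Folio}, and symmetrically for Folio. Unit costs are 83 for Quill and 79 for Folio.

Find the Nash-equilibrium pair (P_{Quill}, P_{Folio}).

171.8, 170.2

Quill's profit: π = (P_{Quill} − 83)(351 − 2P_{Quill} + P_{Folio}).
∂π/∂P_{Quill} = 517 − 4P_{Quill} + P_{Folio} = 0 ⇒ P_{Quill} = 129.25 + 0.25P_{Folio}.
Similarly P_{Folio} = 127.25 + 0.25P_{Quill}.
Plugging P_{Folio} into Quill's best response: P_{Quill} = 129.25 + 0.25(127.25 + 0.25P_{Quill}) ⇒ 0.9375P_{Quill} = 161.0625, so P_{Quill} = 171.8.
Then P_{Folio} = 127.25 + 0.25·171.8 = 170.2.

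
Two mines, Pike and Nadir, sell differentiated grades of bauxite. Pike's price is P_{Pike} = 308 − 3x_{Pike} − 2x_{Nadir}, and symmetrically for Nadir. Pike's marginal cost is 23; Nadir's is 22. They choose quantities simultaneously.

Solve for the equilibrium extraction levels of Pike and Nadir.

Mine Pike's profit: π = x_{Pike}(308 − 3x_{Pike} − 2x_{Nadir}) − 23x_{Pike}.
∂π/∂x_{Pike} = 285 − 6x_{Pike} − 2x_{Nadir} = 0 ⇒ x_{Pike} = 47.5 − (1/3)x_{Nadir}.
Similarly x_{Nadir} = 143/3 − (1/3)x_{Pike}.
Plugging x_{Nadir} into Pike's best response: x_{Pike} = 47.5 − (1/3)(143/3 − (1/3)x_{Pike}) ⇒ (8/9)x_{Pike} = 569/18, so x_{Pike} = 35.5625.
Then x_{Nadir} = 143/3 − (1/3)·35.5625 = 35.8125.

35.5625, 35.8125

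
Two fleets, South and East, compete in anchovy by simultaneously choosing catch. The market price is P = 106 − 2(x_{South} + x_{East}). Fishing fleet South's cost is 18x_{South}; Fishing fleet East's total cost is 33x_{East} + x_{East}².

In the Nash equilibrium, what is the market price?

Fishing fleet South's profit: π = x_{South}(106 − 2(x_{South} + x_{East})) − 18x_{South}.
∂π/∂x_{South} = 88 − 4x_{South} − 2x_{East} = 0, so x_{South} = 22 − 0.5x_{East}.
For East: ∂π/∂x_{East} = 73 − 6x_{East} − 2x_{South} = 0 ⇒ x_{East} = 73/6 − (1/3)x_{South}.
Plugging x_{East} into South's best response: x_{South} = 22 − 0.5(73/6 − (1/3)x_{South}) ⇒ (5/6)x_{South} = 191/12, so x_{South} = 19.1.
Then x_{East} = 73/6 − (1/3)·19.1 = 5.8.
Equilibrium price: P = 106 − 2·24.9 = 56.2.

56.2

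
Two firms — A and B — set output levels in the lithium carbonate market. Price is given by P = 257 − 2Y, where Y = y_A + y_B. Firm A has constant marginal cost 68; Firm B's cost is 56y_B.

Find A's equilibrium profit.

Firm A's profit: π = y_A(257 − 2(y_A + y_B)) − 68y_A.
∂π/∂y_A = 189 − 4y_A − 2y_B = 0, so y_A = 47.25 − 0.5y_B.
By the same steps for B: y_B = 50.25 − 0.5y_A.
Plugging y_B into A's best response: y_A = 47.25 − 0.5(50.25 − 0.5y_A) ⇒ 0.75y_A = 22.125, so y_A = 29.5.
Then y_B = 50.25 − 0.5·29.5 = 35.5.
Price P = 257 − 2·65 = 127.
A's profit: (127 − 68)·29.5 = 1740.5.

1740.5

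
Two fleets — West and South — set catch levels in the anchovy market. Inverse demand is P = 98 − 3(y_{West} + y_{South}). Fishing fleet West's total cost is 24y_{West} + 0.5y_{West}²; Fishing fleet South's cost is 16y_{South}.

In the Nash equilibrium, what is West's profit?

Fishing fleet West's profit: π = y_{West}(98 − 3(y_{West} + y_{South})) − 24y_{West} − 0.5y_{West}².
∂π/∂y_{West} = 74 − 7y_{West} − 3y_{South} = 0, so y_{West} = 74/7 − (3/7)y_{South}.
For South: ∂π/∂y_{South} = 82 − 6y_{South} − 3y_{West} = 0 ⇒ y_{South} = 41/3 − 0.5y_{West}.
Plugging y_{South} into West's best response: y_{West} = 74/7 − (3/7)(41/3 − 0.5y_{West}) ⇒ (11/14)y_{West} = 33/7, so y_{West} = 6.
Then y_{South} = 41/3 − 0.5·6 = 32/3.
Price P = 98 − 3·(50/3) = 48.
West's profit: (48 − 24)·6 − 0.5(6)² = 126.

126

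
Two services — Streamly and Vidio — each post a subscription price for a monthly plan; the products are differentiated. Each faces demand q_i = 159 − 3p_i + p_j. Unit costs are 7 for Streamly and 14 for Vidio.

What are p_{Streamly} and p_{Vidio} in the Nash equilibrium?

36.6, 39.6

Streamly's profit: π = (p_{Streamly} − 7)(159 − 3p_{Streamly} + p_{Vidio}).
∂π/∂p_{Streamly} = 180 − 6p_{Streamly} + p_{Vidio} = 0 ⇒ p_{Streamly} = 30 + (1/6)p_{Vidio}.
Similarly p_{Vidio} = 33.5 + (1/6)p_{Streamly}.
Plugging p_{Vidio} into Streamly's best response: p_{Streamly} = 30 + (1/6)(33.5 + (1/6)p_{Streamly}) ⇒ (35/36)p_{Streamly} = 427/12, so p_{Streamly} = 36.6.
Then p_{Vidio} = 33.5 + (1/6)·36.6 = 39.6.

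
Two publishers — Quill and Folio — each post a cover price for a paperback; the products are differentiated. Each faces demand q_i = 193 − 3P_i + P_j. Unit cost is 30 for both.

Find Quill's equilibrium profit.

2122.68

Quill's profit: π = (P_{Quill} − 30)(193 − 3P_{Quill} + P_{Folio}).
∂π/∂P_{Quill} = 283 − 6P_{Quill} + P_{Folio} = 0 ⇒ P_{Quill} = 283/6 + (1/6)P_{Folio}.
Setting P_{Quill} = P_{Folio} in the reaction function: P_{Quill} = 283/6 + (1/6)P_{Quill}, so P_{Quill} = (283/6) / (5/6) = 56.6.
q_{Quill} = 193 − 3·56.6 + 56.6 = 79.8.
Profit = (56.6 − 30)·79.8 = 2122.68.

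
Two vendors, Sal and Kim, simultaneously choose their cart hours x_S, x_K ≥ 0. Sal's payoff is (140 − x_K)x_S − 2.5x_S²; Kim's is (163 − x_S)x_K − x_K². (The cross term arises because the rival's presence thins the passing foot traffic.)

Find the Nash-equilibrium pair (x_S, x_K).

Expanding Sal's payoff: 140x_S − x_Kx_S − 2.5x_S².
∂π/∂x_S = 140 − x_K − 5x_S = 0, so x_S = 28 − 0.2x_K.
Likewise for Kim: x_K = 81.5 − 0.5x_S.
Substituting the second reaction function into the first: x_S = 28 − 0.2(81.5 − 0.5x_S), which gives 0.9x_S = 11.7 ⇒ x_S = 13.
Then x_K = 81.5 − 0.5·13 = 75.

13, 75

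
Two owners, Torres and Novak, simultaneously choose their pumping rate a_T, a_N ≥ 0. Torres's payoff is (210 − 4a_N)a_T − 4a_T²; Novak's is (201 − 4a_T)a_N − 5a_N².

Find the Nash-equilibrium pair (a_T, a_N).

20.25, 12

Expanding Torres's payoff: 210a_T − 4a_Na_T − 4a_T².
∂π/∂a_T = 210 − 4a_N − 8a_T = 0, so a_T = 26.25 − 0.5a_N.
Likewise for Novak: a_N = 20.1 − 0.4a_T.
Substituting the second reaction function into the first: a_T = 26.25 − 0.5(20.1 − 0.4a_T), which gives 0.8a_T = 16.2 ⇒ a_T = 20.25.
Then a_N = 20.1 − 0.4·20.25 = 12.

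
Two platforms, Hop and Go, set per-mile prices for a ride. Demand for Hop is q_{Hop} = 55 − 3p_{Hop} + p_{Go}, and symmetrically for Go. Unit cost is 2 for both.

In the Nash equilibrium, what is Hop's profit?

Hop's profit: π = (p_{Hop} − 2)(55 − 3p_{Hop} + p_{Go}).
∂π/∂p_{Hop} = 61 − 6p_{Hop} + p_{Go} = 0 ⇒ p_{Hop} = 61/6 + (1/6)p_{Go}.
Setting p_{Hop} = p_{Go} in the reaction function: p_{Hop} = 61/6 + (1/6)p_{Hop}, so p_{Hop} = (61/6) / (5/6) = 12.2.
q_{Hop} = 55 − 3·12.2 + 12.2 = 30.6.
Profit = (12.2 − 2)·30.6 = 312.12.

312.12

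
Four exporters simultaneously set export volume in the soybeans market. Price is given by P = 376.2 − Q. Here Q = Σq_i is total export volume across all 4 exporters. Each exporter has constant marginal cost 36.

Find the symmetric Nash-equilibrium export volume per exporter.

A representative exporter's profit is π_i = q_i(376.2 − Q) − 36q_i, with Q = q_i + Σ_{j≠i} q_j.
First-order condition: 340.2 − 2q_i − Σ_{j≠i} q_j = 0.
Imposing symmetry (q_j = q for all j) turns Σ_{j≠i} q_j into 3q, so 340.2 = 5q and q = 68.04.

68.04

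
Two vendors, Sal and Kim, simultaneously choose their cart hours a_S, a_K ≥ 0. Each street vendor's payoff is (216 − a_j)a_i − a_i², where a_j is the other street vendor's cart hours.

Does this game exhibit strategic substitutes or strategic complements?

strategic substitutes

Sal's payoff is (216 − a_K)a_S − a_S².
∂π/∂a_S = 216 − a_K − 2a_S = 0, so a_S = 108 − 0.5a_K.
The best-response slope da_S/da_K = −0.5 < 0: the reaction function is downward-sloping, so the choices are strategic substitutes.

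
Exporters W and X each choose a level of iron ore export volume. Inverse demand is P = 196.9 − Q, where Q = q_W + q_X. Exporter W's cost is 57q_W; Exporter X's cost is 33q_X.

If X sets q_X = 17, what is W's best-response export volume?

Exporter W's profit: π = q_W(196.9 − (q_W + q_X)) − 57q_W.
∂π/∂q_W = 139.9 − 2q_W − q_X = 0, so q_W = 69.95 − 0.5q_X.
At q_X = 17: q_W = 69.95 − 0.5·17 = 61.45.

61.45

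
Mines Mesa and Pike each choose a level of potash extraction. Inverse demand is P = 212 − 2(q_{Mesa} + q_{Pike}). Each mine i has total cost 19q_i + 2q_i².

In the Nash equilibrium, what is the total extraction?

38.6

Mine Mesa's profit: π = q_{Mesa}(212 − 2(q_{Mesa} + q_{Pike})) − 19q_{Mesa} − 2q_{Mesa}².
∂π/∂q_{Mesa} = 193 − 8q_{Mesa} − 2q_{Pike} = 0, so q_{Mesa} = 24.125 − 0.25q_{Pike}.
By symmetry q_{Pike} = q_{Mesa}; substituting into the reaction function, 1.25q_{Mesa} = 24.125 and q_{Mesa} = 19.3.
Total extraction: 19.3 + 19.3 = 38.6.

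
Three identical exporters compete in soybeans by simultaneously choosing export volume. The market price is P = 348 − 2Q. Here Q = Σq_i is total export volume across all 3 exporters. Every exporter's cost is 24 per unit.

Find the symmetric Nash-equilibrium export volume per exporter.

A representative exporter's profit is π_i = q_i(348 − 2Q) − 24q_i, with Q = q_i + Σ_{j≠i} q_j.
First-order condition: 324 − 4q_i − 2Σ_{j≠i} q_j = 0.
Imposing symmetry (q_j = q for all j) turns Σ_{j≠i} q_j into 2q, so 324 = 8q and q = 40.5.

40.5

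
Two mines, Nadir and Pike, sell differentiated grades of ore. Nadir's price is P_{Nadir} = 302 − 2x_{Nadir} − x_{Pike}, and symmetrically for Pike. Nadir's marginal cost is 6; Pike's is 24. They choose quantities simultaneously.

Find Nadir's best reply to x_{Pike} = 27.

Mine Nadir's profit: π = x_{Nadir}(302 − 2x_{Nadir} − x_{Pike}) − 6x_{Nadir}.
∂π/∂x_{Nadir} = 296 − 4x_{Nadir} − x_{Pike} = 0 ⇒ x_{Nadir} = 74 − 0.25x_{Pike}.
At x_{Pike} = 27: x_{Nadir} = 74 − 0.25·27 = 67.25.

67.25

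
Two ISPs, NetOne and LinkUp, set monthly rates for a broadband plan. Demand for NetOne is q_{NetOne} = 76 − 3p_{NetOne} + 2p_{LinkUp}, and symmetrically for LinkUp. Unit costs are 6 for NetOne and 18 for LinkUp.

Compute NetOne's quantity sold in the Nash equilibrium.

59.25

NetOne's profit: π = (p_{NetOne} − 6)(76 − 3p_{NetOne} + 2p_{LinkUp}).
∂π/∂p_{NetOne} = 94 − 6p_{NetOne} + 2p_{LinkUp} = 0 ⇒ p_{NetOne} = 47/3 + (1/3)p_{LinkUp}.
Similarly p_{LinkUp} = 65/3 + (1/3)p_{NetOne}.
Substituting the second reaction function into the first: p_{NetOne} = 47/3 + (1/3)(65/3 + (1/3)p_{NetOne}), which gives (8/9)p_{NetOne} = 206/9 ⇒ p_{NetOne} = 25.75.
Then p_{LinkUp} = 65/3 + (1/3)·25.75 = 30.25.
q_{NetOne} = 76 − 3·25.75 + 2·30.25 = 59.25.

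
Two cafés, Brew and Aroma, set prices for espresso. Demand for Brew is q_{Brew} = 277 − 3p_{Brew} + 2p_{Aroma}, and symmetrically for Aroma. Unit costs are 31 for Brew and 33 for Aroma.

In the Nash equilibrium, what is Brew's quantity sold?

185.625

Brew's profit: π = (p_{Brew} − 31)(277 − 3p_{Brew} + 2p_{Aroma}).
∂π/∂p_{Brew} = 370 − 6p_{Brew} + 2p_{Aroma} = 0 ⇒ p_{Brew} = 185/3 + (1/3)p_{Aroma}.
Similarly p_{Aroma} = 188/3 + (1/3)p_{Brew}.
Substituting the second reaction function into the first: p_{Brew} = 185/3 + (1/3)(188/3 + (1/3)p_{Brew}), which gives (8/9)p_{Brew} = 743/9 ⇒ p_{Brew} = 92.875.
Then p_{Aroma} = 188/3 + (1/3)·92.875 = 93.625.
q_{Brew} = 277 − 3·92.875 + 2·93.625 = 185.625.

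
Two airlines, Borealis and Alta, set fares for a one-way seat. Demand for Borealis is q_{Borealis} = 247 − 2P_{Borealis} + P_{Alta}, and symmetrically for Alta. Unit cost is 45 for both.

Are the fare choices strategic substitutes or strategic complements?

strategic complements

Borealis's profit: π = (P_{Borealis} − 45)(247 − 2P_{Borealis} + P_{Alta}).
∂π/∂P_{Borealis} = 337 − 4P_{Borealis} + P_{Alta} = 0 ⇒ P_{Borealis} = 84.25 + 0.25P_{Alta}.
The best-response slope dP_{Borealis}/dP_{Alta} = 0.25 > 0: the reaction function is upward-sloping, so the choices are strategic complements.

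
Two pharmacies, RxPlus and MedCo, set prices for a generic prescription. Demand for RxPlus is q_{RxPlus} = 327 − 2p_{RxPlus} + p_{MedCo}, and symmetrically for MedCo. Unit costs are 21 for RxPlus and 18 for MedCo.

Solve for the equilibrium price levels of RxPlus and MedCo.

122.6, 121.4

RxPlus's profit: π = (p_{RxPlus} − 21)(327 − 2p_{RxPlus} + p_{MedCo}).
∂π/∂p_{RxPlus} = 369 − 4p_{RxPlus} + p_{MedCo} = 0 ⇒ p_{RxPlus} = 92.25 + 0.25p_{MedCo}.
Similarly p_{MedCo} = 90.75 + 0.25p_{RxPlus}.
Substituting the second reaction function into the first: p_{RxPlus} = 92.25 + 0.25(90.75 + 0.25p_{RxPlus}), which gives 0.9375p_{RxPlus} = 114.9375 ⇒ p_{RxPlus} = 122.6.
Then p_{MedCo} = 90.75 + 0.25·122.6 = 121.4.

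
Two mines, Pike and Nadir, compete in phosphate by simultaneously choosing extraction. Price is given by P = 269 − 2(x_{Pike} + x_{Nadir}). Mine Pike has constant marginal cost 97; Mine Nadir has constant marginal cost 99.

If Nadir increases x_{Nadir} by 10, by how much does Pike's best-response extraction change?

Mine Pike's profit: π = x_{Pike}(269 − 2(x_{Pike} + x_{Nadir})) − 97x_{Pike}.
∂π/∂x_{Pike} = 172 − 4x_{Pike} − 2x_{Nadir} = 0, so x_{Pike} = 43 − 0.5x_{Nadir}.
The reaction-function slope is −0.5, so a 10-unit rise in x_{Nadir} moves x_{Pike} by −0.5 × 10 = −5. Pike's best response falls — the actions are strategic substitutes.

-5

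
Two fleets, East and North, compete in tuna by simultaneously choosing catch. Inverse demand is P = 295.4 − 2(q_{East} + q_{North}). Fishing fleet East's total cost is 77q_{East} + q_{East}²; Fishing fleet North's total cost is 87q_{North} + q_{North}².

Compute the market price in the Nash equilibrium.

188.7

Fishing fleet East's profit: π = q_{East}(295.4 − 2(q_{East} + q_{North})) − 77q_{East} − q_{East}².
∂π/∂q_{East} = 218.4 − 6q_{East} − 2q_{North} = 0, so q_{East} = 36.4 − (1/3)q_{North}.
By the same steps for North: q_{North} = 521/15 − (1/3)q_{East}.
Substituting the second reaction function into the first: q_{East} = 36.4 − (1/3)(521/15 − (1/3)q_{East}), which gives (8/9)q_{East} = 1117/45 ⇒ q_{East} = 27.925.
Then q_{North} = 521/15 − (1/3)·27.925 = 25.425.
Equilibrium price: P = 295.4 − 2·53.35 = 188.7.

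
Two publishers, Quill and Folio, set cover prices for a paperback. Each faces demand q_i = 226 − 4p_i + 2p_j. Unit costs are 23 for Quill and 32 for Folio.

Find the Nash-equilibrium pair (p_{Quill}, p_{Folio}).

Quill's profit: π = (p_{Quill} − 23)(226 − 4p_{Quill} + 2p_{Folio}).
∂π/∂p_{Quill} = 318 − 8p_{Quill} + 2p_{Folio} = 0 ⇒ p_{Quill} = 39.75 + 0.25p_{Folio}.
Similarly p_{Folio} = 44.25 + 0.25p_{Quill}.
Solving the two reaction functions simultaneously: (1 − (0.25)(0.25))p_{Quill} = 39.75 + 0.25·44.25, so 0.9375p_{Quill} = 50.8125 and p_{Quill} = 54.2.
Then p_{Folio} = 44.25 + 0.25·54.2 = 57.8.

54.2, 57.8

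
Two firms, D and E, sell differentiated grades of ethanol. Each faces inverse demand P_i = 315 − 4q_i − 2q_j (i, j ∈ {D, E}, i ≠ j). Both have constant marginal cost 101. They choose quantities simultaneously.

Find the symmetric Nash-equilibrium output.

21.4

Firm D's profit: π = q_D(315 − 4q_D − 2q_E) − 101q_D.
∂π/∂q_D = 214 − 8q_D − 2q_E = 0 ⇒ q_D = 26.75 − 0.25q_E.
Setting q_D = q_E in the reaction function: q_D = 26.75 − 0.25q_D, so q_D = 26.75 / 1.25 = 21.4.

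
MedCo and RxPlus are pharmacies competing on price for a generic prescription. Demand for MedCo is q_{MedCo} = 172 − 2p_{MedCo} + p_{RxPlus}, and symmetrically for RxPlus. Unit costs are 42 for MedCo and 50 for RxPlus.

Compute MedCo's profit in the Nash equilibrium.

3942.72

MedCo's profit: π = (p_{MedCo} − 42)(172 − 2p_{MedCo} + p_{RxPlus}).
∂π/∂p_{MedCo} = 256 − 4p_{MedCo} + p_{RxPlus} = 0 ⇒ p_{MedCo} = 64 + 0.25p_{RxPlus}.
Similarly p_{RxPlus} = 68 + 0.25p_{MedCo}.
Plugging p_{RxPlus} into MedCo's best response: p_{MedCo} = 64 + 0.25(68 + 0.25p_{MedCo}) ⇒ 0.9375p_{MedCo} = 81, so p_{MedCo} = 86.4.
Then p_{RxPlus} = 68 + 0.25·86.4 = 89.6.
q_{MedCo} = 172 − 2·86.4 + 89.6 = 88.8.
Profit = (86.4 − 42)·88.8 = 3942.72.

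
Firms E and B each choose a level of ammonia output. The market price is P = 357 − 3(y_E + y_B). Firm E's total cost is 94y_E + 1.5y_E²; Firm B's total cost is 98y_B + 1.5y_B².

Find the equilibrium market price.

Firm E's profit: π = y_E(357 − 3(y_E + y_B)) − 94y_E − 1.5y_E².
∂π/∂y_E = 263 − 9y_E − 3y_B = 0, so y_E = 263/9 − (1/3)y_B.
By the same steps for B: y_B = 259/9 − (1/3)y_E.
Solving the two reaction functions simultaneously: (1 − (−1/3)(−1/3))y_E = 263/9 − (1/3)·(259/9), so (8/9)y_E = 530/27 and y_E = 265/12.
Then y_B = 259/9 − (1/3)·(265/12) = 257/12.
Equilibrium price: P = 357 − 3·43.5 = 226.5.

226.5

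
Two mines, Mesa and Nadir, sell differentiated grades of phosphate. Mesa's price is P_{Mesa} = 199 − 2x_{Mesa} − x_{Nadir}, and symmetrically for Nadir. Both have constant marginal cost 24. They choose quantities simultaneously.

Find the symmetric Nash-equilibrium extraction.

35

Mine Mesa's profit: π = x_{Mesa}(199 − 2x_{Mesa} − x_{Nadir}) − 24x_{Mesa}.
∂π/∂x_{Mesa} = 175 − 4x_{Mesa} − x_{Nadir} = 0 ⇒ x_{Mesa} = 43.75 − 0.25x_{Nadir}.
The game is symmetric, so in equilibrium x_{Nadir} = x_{Mesa}: the reaction function gives 1.25x_{Mesa} = 43.75, hence x_{Mesa} = 35.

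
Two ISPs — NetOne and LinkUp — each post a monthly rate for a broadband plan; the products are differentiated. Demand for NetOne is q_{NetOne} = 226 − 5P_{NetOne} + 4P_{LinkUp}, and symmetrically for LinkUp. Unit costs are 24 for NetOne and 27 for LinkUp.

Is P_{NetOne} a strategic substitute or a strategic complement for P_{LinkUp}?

NetOne's profit: π = (P_{NetOne} − 24)(226 − 5P_{NetOne} + 4P_{LinkUp}).
∂π/∂P_{NetOne} = 346 − 10P_{NetOne} + 4P_{LinkUp} = 0 ⇒ P_{NetOne} = 34.6 + 0.4P_{LinkUp}.
The best-response slope dP_{NetOne}/dP_{LinkUp} = 0.4 > 0: the reaction function is upward-sloping, so the choices are strategic complements.

strategic complements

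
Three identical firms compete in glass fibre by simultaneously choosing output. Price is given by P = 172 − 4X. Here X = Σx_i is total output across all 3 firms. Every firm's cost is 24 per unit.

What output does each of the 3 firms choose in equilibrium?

9.25

A representative firm's profit is π_i = x_i(172 − 4X) − 24x_i, with X = x_i + Σ_{j≠i} x_j.
First-order condition: 148 − 8x_i − 4Σ_{j≠i} x_j = 0.
Imposing symmetry (x_j = x for all j) turns Σ_{j≠i} x_j into 2x, so 148 = 16x and x = 9.25.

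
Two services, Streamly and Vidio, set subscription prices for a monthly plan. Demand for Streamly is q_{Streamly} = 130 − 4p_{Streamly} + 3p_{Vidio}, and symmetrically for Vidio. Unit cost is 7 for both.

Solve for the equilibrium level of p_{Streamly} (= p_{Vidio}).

31.6

Streamly's profit: π = (p_{Streamly} − 7)(130 − 4p_{Streamly} + 3p_{Vidio}).
∂π/∂p_{Streamly} = 158 − 8p_{Streamly} + 3p_{Vidio} = 0 ⇒ p_{Streamly} = 19.75 + 0.375p_{Vidio}.
The game is symmetric, so in equilibrium p_{Vidio} = p_{Streamly}: the reaction function gives 0.625p_{Streamly} = 19.75, hence p_{Streamly} = 31.6.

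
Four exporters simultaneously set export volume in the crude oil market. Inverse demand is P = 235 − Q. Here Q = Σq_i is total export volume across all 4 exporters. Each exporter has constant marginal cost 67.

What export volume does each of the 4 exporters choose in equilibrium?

A representative exporter's profit is π_i = q_i(235 − Q) − 67q_i, with Q = q_i + Σ_{j≠i} q_j.
First-order condition: 168 − 2q_i − Σ_{j≠i} q_j = 0.
In a symmetric equilibrium every exporter chooses the same q, so Σ_{j≠i} q_j = 3q. The condition becomes 168 − 5q = 0, giving q = 168/5 = 33.6.

33.6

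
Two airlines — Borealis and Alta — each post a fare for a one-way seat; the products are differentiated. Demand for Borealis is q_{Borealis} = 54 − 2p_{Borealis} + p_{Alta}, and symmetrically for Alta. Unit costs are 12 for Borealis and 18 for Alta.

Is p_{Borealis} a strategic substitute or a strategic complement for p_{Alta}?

Borealis's profit: π = (p_{Borealis} − 12)(54 − 2p_{Borealis} + p_{Alta}).
∂π/∂p_{Borealis} = 78 − 4p_{Borealis} + p_{Alta} = 0 ⇒ p_{Borealis} = 19.5 + 0.25p_{Alta}.
The best-response slope dp_{Borealis}/dp_{Alta} = 0.25 > 0: the reaction function is upward-sloping, so the choices are strategic complements.

strategic complements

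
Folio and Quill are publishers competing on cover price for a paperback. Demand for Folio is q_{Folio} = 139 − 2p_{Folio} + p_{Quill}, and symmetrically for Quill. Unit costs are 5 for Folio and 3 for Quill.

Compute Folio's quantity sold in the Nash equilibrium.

Folio's profit: π = (p_{Folio} − 5)(139 − 2p_{Folio} + p_{Quill}).
∂π/∂p_{Folio} = 149 − 4p_{Folio} + p_{Quill} = 0 ⇒ p_{Folio} = 37.25 + 0.25p_{Quill}.
Similarly p_{Quill} = 36.25 + 0.25p_{Folio}.
Solving the two reaction functions simultaneously: (1 − (0.25)(0.25))p_{Folio} = 37.25 + 0.25·36.25, so 0.9375p_{Folio} = 46.3125 and p_{Folio} = 49.4.
Then p_{Quill} = 36.25 + 0.25·49.4 = 48.6.
q_{Folio} = 139 − 2·49.4 + 48.6 = 88.8.

88.8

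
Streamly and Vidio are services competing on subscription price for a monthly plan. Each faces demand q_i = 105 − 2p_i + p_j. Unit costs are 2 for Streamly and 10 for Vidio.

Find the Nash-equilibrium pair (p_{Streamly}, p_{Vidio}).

37.4, 40.6

Streamly's profit: π = (p_{Streamly} − 2)(105 − 2p_{Streamly} + p_{Vidio}).
∂π/∂p_{Streamly} = 109 − 4p_{Streamly} + p_{Vidio} = 0 ⇒ p_{Streamly} = 27.25 + 0.25p_{Vidio}.
Similarly p_{Vidio} = 31.25 + 0.25p_{Streamly}.
Substituting the second reaction function into the first: p_{Streamly} = 27.25 + 0.25(31.25 + 0.25p_{Streamly}), which gives 0.9375p_{Streamly} = 35.0625 ⇒ p_{Streamly} = 37.4.
Then p_{Vidio} = 31.25 + 0.25·37.4 = 40.6.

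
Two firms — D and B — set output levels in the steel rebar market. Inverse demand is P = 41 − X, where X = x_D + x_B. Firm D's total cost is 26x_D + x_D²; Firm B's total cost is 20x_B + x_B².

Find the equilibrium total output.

Firm D's profit: π = x_D(41 − (x_D + x_B)) − 26x_D − x_D².
∂π/∂x_D = 15 − 4x_D − x_B = 0, so x_D = 3.75 − 0.25x_B.
By the same steps for B: x_B = 5.25 − 0.25x_D.
Solving the two reaction functions simultaneously: (1 − (−0.25)(−0.25))x_D = 3.75 − 0.25·5.25, so 0.9375x_D = 2.4375 and x_D = 2.6.
Then x_B = 5.25 − 0.25·2.6 = 4.6.
Total output: 2.6 + 4.6 = 7.2.

7.2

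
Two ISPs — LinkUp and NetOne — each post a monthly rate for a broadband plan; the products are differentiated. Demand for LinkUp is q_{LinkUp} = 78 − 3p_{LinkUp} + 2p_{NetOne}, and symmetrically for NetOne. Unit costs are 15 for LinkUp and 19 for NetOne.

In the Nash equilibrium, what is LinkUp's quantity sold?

LinkUp's profit: π = (p_{LinkUp} − 15)(78 − 3p_{LinkUp} + 2p_{NetOne}).
∂π/∂p_{LinkUp} = 123 − 6p_{LinkUp} + 2p_{NetOne} = 0 ⇒ p_{LinkUp} = 20.5 + (1/3)p_{NetOne}.
Similarly p_{NetOne} = 22.5 + (1/3)p_{LinkUp}.
Substituting the second reaction function into the first: p_{LinkUp} = 20.5 + (1/3)(22.5 + (1/3)p_{LinkUp}), which gives (8/9)p_{LinkUp} = 28 ⇒ p_{LinkUp} = 31.5.
Then p_{NetOne} = 22.5 + (1/3)·31.5 = 33.
q_{LinkUp} = 78 − 3·31.5 + 2·33 = 49.5.

49.5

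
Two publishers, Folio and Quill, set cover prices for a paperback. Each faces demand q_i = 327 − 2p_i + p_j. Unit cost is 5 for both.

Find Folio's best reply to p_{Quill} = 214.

137.75

Folio's profit: π = (p_{Folio} − 5)(327 − 2p_{Folio} + p_{Quill}).
∂π/∂p_{Folio} = 337 − 4p_{Folio} + p_{Quill} = 0 ⇒ p_{Folio} = 84.25 + 0.25p_{Quill}.
At p_{Quill} = 214: p_{Folio} = 84.25 + 0.25·214 = 137.75.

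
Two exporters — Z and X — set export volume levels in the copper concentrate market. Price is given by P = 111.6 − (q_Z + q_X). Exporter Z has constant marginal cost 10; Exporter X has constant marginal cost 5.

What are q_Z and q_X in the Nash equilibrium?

Exporter Z's profit: π = q_Z(111.6 − (q_Z + q_X)) − 10q_Z.
∂π/∂q_Z = 101.6 − 2q_Z − q_X = 0, so q_Z = 50.8 − 0.5q_X.
By the same steps for X: q_X = 53.3 − 0.5q_Z.
Substituting the second reaction function into the first: q_Z = 50.8 − 0.5(53.3 − 0.5q_Z), which gives 0.75q_Z = 24.15 ⇒ q_Z = 32.2.
Then q_X = 53.3 − 0.5·32.2 = 37.2.

32.2, 37.2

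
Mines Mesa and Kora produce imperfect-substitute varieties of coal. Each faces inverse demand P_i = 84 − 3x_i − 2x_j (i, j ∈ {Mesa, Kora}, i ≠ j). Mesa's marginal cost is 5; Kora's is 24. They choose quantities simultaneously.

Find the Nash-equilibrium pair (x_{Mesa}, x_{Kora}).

Mine Mesa's profit: π = x_{Mesa}(84 − 3x_{Mesa} − 2x_{Kora}) − 5x_{Mesa}.
∂π/∂x_{Mesa} = 79 − 6x_{Mesa} − 2x_{Kora} = 0 ⇒ x_{Mesa} = 79/6 − (1/3)x_{Kora}.
Similarly x_{Kora} = 10 − (1/3)x_{Mesa}.
Substituting the second reaction function into the first: x_{Mesa} = 79/6 − (1/3)(10 − (1/3)x_{Mesa}), which gives (8/9)x_{Mesa} = 59/6 ⇒ x_{Mesa} = 11.0625.
Then x_{Kora} = 10 − (1/3)·11.0625 = 6.3125.

11.0625, 6.3125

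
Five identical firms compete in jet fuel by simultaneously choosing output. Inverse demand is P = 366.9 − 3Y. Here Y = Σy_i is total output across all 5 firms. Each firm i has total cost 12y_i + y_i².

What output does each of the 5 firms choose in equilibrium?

17.745

A representative firm's profit is π_i = y_i(366.9 − 3Y) − 12y_i − y_i², with Y = y_i + Σ_{j≠i} y_j.
First-order condition: 354.9 − 8y_i − 3Σ_{j≠i} y_j = 0.
With identical firms, set every y_j = y: then 354.9 − 8y − 12y = 0, i.e. y = 354.9/20 = 17.745.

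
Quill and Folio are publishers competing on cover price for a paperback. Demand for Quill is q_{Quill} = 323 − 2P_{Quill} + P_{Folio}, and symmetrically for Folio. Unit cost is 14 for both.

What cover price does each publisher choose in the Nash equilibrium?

Quill's profit: π = (P_{Quill} − 14)(323 − 2P_{Quill} + P_{Folio}).
∂π/∂P_{Quill} = 351 − 4P_{Quill} + P_{Folio} = 0 ⇒ P_{Quill} = 87.75 + 0.25P_{Folio}.
By symmetry P_{Folio} = P_{Quill}; substituting into the reaction function, 0.75P_{Quill} = 87.75 and P_{Quill} = 117.

117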